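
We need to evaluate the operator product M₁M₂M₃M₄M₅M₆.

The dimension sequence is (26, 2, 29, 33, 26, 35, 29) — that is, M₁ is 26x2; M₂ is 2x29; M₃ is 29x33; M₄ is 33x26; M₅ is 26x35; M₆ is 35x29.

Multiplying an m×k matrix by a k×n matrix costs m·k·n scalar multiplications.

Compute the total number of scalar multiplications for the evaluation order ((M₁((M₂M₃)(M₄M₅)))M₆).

62464

(M₂M₃): 2×29 by 29×33 → 2×33, cost 2·29·33 = 1914
(M₄M₅): 33×26 by 26×35 → 33×35, cost 33·26·35 = 30030
((M₂M₃)(M₄M₅)): 2×33 by 33×35 → 2×35, cost 2·33·35 = 2310; cumulative 34254
(M₁((M₂M₃)(M₄M₅))): 26×2 by 2×35 → 26×35, cost 26·2·35 = 1820; cumulative 36074
((M₁((M₂M₃)(M₄M₅)))M₆): 26×35 by 35×29 → 26×29, cost 26·35·29 = 26390; cumulative 62464
Total: 62464 scalar multiplications.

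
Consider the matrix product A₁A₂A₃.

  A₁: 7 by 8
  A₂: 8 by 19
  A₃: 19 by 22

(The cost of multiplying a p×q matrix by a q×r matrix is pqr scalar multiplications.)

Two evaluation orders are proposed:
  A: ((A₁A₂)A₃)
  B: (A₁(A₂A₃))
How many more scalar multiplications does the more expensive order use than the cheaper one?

Order A = ((A₁A₂)A₃): (A₁A₂): 7×8 by 8×19 → 7×19, cost 7·8·19 = 1064; ((A₁A₂)A₃): 7×19 by 19×22 → 7×22, cost 7·19·22 = 2926; cumulative 3990. Total 3990.
Order B = (A₁(A₂A₃)): (A₂A₃): 8×19 by 19×22 → 8×22, cost 8·19·22 = 3344; (A₁(A₂A₃)): 7×8 by 8×22 → 7×22, cost 7·8·22 = 1232; cumulative 4576. Total 4576.
Difference: |3990 − 4576| = 586.

586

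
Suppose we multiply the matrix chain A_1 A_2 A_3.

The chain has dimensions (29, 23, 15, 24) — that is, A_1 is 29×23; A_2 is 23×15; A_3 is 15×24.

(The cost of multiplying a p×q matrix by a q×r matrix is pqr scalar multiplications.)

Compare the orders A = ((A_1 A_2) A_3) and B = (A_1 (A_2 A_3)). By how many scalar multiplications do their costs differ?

3843

Order A = ((A_1 A_2) A_3): (A_1 A_2): 29×23 by 23×15 → 29×15, cost 29·23·15 = 10005; ((A_1 A_2) A_3): 29×15 by 15×24 → 29×24, cost 29·15·24 = 10440; cumulative 20445. Total 20445.
Order B = (A_1 (A_2 A_3)): (A_2 A_3): 23×15 by 15×24 → 23×24, cost 23·15·24 = 8280; (A_1 (A_2 A_3)): 29×23 by 23×24 → 29×24, cost 29·23·24 = 16008; cumulative 24288. Total 24288.
Difference: |20445 − 24288| = 3843.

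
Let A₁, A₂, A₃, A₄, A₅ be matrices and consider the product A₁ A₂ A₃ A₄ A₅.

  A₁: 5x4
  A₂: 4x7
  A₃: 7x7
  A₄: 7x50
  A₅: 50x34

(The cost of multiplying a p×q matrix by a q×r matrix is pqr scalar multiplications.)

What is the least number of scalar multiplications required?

9076

Adjacent pairs: A₁A₂ = 5·4·7 = 140; A₂A₃ = 4·7·7 = 196; A₃A₄ = 7·7·50 = 2450; A₄A₅ = 7·50·34 = 11900.
Length 3: A₁..A₃: k=1: 0+196+5·4·7=336; k=2: 140+0+5·7·7=385 → min 336 | A₂..A₄: k=2: 0+2450+4·7·50=3850; k=3: 196+0+4·7·50=1596 → min 1596 | A₃..A₅: k=3: 0+11900+7·7·34=13566; k=4: 2450+0+7·50·34=14350 → min 13566.
Length 4: A₁..A₄: k=1: 0+1596+5·4·50=2596; k=2: 140+2450+5·7·50=4340; k=3: 336+0+5·7·50=2086 → min 2086 | A₂..A₅: k=2: 0+13566+4·7·34=14518; k=3: 196+11900+4·7·34=13048; k=4: 1596+0+4·50·34=8396 → min 8396.
Length 5: A₁..A₅: k=1: 0+8396+5·4·34=9076; k=2: 140+13566+5·7·34=14896; k=3: 336+11900+5·7·34=13426; k=4: 2086+0+5·50·34=10586 → min 9076.
Optimal order: (A₁ (((A₂ A₃) A₄) A₅)) with cost 9076.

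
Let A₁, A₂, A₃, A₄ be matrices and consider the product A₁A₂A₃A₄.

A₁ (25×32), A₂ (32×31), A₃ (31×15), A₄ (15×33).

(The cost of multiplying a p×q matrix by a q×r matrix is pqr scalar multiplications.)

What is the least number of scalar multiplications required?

Adjacent pairs: A₁A₂ = 25·32·31 = 24800; A₂A₃ = 32·31·15 = 14880; A₃A₄ = 31·15·33 = 15345.
Length 3: A₁..A₃: k=1: 0+14880+25·32·15=26880; k=2: 24800+0+25·31·15=36425 → min 26880 | A₂..A₄: k=2: 0+15345+32·31·33=48081; k=3: 14880+0+32·15·33=30720 → min 30720.
Length 4: A₁..A₄: k=1: 0+30720+25·32·33=57120; k=2: 24800+15345+25·31·33=65720; k=3: 26880+0+25·15·33=39255 → min 39255.
Optimal order: ((A₁(A₂A₃))A₄) with cost 39255.

39255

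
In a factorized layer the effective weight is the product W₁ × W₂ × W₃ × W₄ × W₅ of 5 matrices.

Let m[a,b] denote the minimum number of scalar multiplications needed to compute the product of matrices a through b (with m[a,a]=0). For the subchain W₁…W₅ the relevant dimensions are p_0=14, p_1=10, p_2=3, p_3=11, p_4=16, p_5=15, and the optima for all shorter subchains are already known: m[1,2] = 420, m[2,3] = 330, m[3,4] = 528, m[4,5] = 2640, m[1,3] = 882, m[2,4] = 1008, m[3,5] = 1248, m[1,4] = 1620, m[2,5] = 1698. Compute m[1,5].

2298

m[1,5] = min over k∈[1,4] of m[1,k]+m[k+1,5]+p_{0}·p_k·p_{5}.
k=1: 0 + 1698 + 14·10·15 = 3798; k=2: 420 + 1248 + 14·3·15 = 2298; k=3: 882 + 2640 + 14·11·15 = 5832; k=4: 1620 + 0 + 14·16·15 = 4980.
Minimum: 2298 at k=2.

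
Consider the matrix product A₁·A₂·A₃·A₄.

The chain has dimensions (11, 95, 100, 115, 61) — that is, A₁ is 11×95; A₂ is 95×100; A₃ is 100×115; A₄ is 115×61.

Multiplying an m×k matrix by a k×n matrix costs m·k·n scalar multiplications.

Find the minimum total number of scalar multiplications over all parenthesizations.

Adjacent pairs: A₁A₂ = 11·95·100 = 104500; A₂A₃ = 95·100·115 = 1092500; A₃A₄ = 100·115·61 = 701500.
Length 3: A₁..A₃: k=1: 0+1092500+11·95·115=1212675; k=2: 104500+0+11·100·115=231000 → min 231000 | A₂..A₄: k=2: 0+701500+95·100·61=1281000; k=3: 1092500+0+95·115·61=1758925 → min 1281000.
Length 4: A₁..A₄: k=1: 0+1281000+11·95·61=1344745; k=2: 104500+701500+11·100·61=873100; k=3: 231000+0+11·115·61=308165 → min 308165.
Optimal order: (((A₁·A₂)·A₃)·A₄) with cost 308165.

308165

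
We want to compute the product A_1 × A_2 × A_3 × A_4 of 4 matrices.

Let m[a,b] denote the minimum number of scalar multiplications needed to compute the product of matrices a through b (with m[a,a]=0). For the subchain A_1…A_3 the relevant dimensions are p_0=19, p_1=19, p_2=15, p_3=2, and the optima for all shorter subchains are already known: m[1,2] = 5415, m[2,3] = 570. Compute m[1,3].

1292

m[1,3] = min over k∈[1,2] of m[1,k]+m[k+1,3]+p_{0}·p_k·p_{3}.
k=1: 0 + 570 + 19·19·2 = 1292; k=2: 5415 + 0 + 19·15·2 = 5985.
Minimum: 1292 at k=1.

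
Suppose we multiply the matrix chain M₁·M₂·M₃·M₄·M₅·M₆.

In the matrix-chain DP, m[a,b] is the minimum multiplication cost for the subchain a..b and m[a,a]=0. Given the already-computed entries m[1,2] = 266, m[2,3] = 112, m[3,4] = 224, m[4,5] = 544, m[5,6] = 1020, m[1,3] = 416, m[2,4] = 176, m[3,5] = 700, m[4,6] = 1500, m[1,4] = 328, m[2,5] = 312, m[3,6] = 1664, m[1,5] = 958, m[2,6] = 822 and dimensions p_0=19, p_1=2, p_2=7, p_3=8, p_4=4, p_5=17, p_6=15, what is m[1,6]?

m[1,6] = min over k∈[1,5] of m[1,k]+m[k+1,6]+p_{0}·p_k·p_{6}.
k=1: 0 + 822 + 19·2·15 = 1392; k=2: 266 + 1664 + 19·7·15 = 3925; k=3: 416 + 1500 + 19·8·15 = 4196; k=4: 328 + 1020 + 19·4·15 = 2488; k=5: 958 + 0 + 19·17·15 = 5803.
Minimum: 1392 at k=1.

1392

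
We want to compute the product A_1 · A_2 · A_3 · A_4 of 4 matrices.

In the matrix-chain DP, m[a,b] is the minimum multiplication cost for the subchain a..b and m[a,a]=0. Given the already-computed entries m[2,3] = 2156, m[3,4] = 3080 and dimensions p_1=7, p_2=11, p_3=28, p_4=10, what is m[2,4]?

m[2,4] = min over k∈[2,3] of m[2,k]+m[k+1,4]+p_{1}·p_k·p_{4}.
k=2: 0 + 3080 + 7·11·10 = 3850; k=3: 2156 + 0 + 7·28·10 = 4116.
Minimum: 3850 at k=2.

3850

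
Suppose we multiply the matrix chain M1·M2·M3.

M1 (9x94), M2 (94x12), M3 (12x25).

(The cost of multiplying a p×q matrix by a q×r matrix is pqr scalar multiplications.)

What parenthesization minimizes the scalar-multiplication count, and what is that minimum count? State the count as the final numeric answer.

(M1·(M2·M3)): cost 49350.
((M1·M2)·M3): cost 12852.
Optimal: ((M1·M2)·M3) with cost 12852.

12852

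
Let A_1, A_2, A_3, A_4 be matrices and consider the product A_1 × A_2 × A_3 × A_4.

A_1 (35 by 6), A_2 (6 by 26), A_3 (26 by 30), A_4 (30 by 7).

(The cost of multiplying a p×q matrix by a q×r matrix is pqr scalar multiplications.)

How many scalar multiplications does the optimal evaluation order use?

Adjacent pairs: A_1A_2 = 35·6·26 = 5460; A_2A_3 = 6·26·30 = 4680; A_3A_4 = 26·30·7 = 5460.
Length 3: A_1..A_3: k=1: 0+4680+35·6·30=10980; k=2: 5460+0+35·26·30=32760 → min 10980 | A_2..A_4: k=2: 0+5460+6·26·7=6552; k=3: 4680+0+6·30·7=5940 → min 5940.
Length 4: A_1..A_4: k=1: 0+5940+35·6·7=7410; k=2: 5460+5460+35·26·7=17290; k=3: 10980+0+35·30·7=18330 → min 7410.
Optimal order: (A_1 × ((A_2 × A_3) × A_4)) with cost 7410.

7410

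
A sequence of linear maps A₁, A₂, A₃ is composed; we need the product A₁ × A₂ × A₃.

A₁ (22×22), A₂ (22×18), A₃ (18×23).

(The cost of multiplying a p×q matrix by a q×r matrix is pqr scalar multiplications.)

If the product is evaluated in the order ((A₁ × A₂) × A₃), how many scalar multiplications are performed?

(A₁ × A₂): 22×22 by 22×18 → 22×18, cost 22·22·18 = 8712
((A₁ × A₂) × A₃): 22×18 by 18×23 → 22×23, cost 22·18·23 = 9108; cumulative 17820
Total: 17820 scalar multiplications.

17820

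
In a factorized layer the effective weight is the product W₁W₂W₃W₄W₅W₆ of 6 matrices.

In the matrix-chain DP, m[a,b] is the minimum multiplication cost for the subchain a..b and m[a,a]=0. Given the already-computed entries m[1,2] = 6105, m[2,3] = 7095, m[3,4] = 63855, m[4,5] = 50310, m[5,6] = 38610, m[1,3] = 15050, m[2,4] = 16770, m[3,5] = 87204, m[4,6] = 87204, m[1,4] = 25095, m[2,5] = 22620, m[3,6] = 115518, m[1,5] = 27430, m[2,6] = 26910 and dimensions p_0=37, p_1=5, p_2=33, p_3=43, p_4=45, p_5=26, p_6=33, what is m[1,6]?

33015

m[1,6] = min over k∈[1,5] of m[1,k]+m[k+1,6]+p_{0}·p_k·p_{6}.
k=1: 0 + 26910 + 37·5·33 = 33015; k=2: 6105 + 115518 + 37·33·33 = 161916; k=3: 15050 + 87204 + 37·43·33 = 154757; k=4: 25095 + 38610 + 37·45·33 = 118650; k=5: 27430 + 0 + 37·26·33 = 59176.
Minimum: 33015 at k=1.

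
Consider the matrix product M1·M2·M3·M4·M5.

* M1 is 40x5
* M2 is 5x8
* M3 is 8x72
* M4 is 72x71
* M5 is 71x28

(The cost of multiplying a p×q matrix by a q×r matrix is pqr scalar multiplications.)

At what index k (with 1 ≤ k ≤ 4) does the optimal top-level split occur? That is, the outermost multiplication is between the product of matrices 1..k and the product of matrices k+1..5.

Adjacent pairs: M1M2 = 40·5·8 = 1600; M2M3 = 5·8·72 = 2880; M3M4 = 8·72·71 = 40896; M4M5 = 72·71·28 = 143136.
Length 3: M1..M3: k=1: 0+2880+40·5·72=17280; k=2: 1600+0+40·8·72=24640 → min 17280 | M2..M4: k=2: 0+40896+5·8·71=43736; k=3: 2880+0+5·72·71=28440 → min 28440 | M3..M5: k=3: 0+143136+8·72·28=159264; k=4: 40896+0+8·71·28=56800 → min 56800.
Length 4: M1..M4: k=1: 0+28440+40·5·71=42640; k=2: 1600+40896+40·8·71=65216; k=3: 17280+0+40·72·71=221760 → min 42640 | M2..M5: k=2: 0+56800+5·8·28=57920; k=3: 2880+143136+5·72·28=156096; k=4: 28440+0+5·71·28=38380 → min 38380.
Top-level splits: k=1: (M1..M1)·(M2..M5) → 0+38380+40·5·28 = 43980; k=2: (M1..M2)·(M3..M5) → 1600+56800+40·8·28 = 67360; k=3: (M1..M3)·(M4..M5) → 17280+143136+40·72·28 = 241056; k=4: (M1..M4)·(M5..M5) → 42640+0+40·71·28 = 122160.
Best split is after M1, i.e. k = 1.

1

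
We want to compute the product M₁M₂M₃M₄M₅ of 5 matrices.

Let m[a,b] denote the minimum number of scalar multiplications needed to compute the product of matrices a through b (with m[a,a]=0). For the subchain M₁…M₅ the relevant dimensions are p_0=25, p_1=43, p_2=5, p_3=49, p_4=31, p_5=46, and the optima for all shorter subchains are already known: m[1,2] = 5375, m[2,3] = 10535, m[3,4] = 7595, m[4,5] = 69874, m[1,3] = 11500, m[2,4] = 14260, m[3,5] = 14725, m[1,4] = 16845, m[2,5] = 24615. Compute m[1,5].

m[1,5] = min over k∈[1,4] of m[1,k]+m[k+1,5]+p_{0}·p_k·p_{5}.
k=1: 0 + 24615 + 25·43·46 = 74065; k=2: 5375 + 14725 + 25·5·46 = 25850; k=3: 11500 + 69874 + 25·49·46 = 137724; k=4: 16845 + 0 + 25·31·46 = 52495.
Minimum: 25850 at k=2.

25850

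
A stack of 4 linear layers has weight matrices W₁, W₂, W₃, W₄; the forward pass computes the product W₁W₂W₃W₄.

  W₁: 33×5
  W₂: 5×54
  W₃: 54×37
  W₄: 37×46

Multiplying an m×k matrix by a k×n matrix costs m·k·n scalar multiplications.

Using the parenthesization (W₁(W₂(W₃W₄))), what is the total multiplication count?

(W₃W₄): 54×37 by 37×46 → 54×46, cost 54·37·46 = 91908
(W₂(W₃W₄)): 5×54 by 54×46 → 5×46, cost 5·54·46 = 12420; cumulative 104328
(W₁(W₂(W₃W₄))): 33×5 by 5×46 → 33×46, cost 33·5·46 = 7590; cumulative 111918
Total: 111918 scalar multiplications.

111918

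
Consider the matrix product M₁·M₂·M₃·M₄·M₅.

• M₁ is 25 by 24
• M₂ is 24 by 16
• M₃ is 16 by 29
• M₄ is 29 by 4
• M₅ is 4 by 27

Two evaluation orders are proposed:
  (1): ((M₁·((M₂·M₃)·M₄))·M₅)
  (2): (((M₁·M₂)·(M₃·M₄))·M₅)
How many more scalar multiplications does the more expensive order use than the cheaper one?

3264

Order (1) = ((M₁·((M₂·M₃)·M₄))·M₅): (M₂·M₃): 24×16 by 16×29 → 24×29, cost 24·16·29 = 11136; ((M₂·M₃)·M₄): 24×29 by 29×4 → 24×4, cost 24·29·4 = 2784; cumulative 13920; (M₁·((M₂·M₃)·M₄)): 25×24 by 24×4 → 25×4, cost 25·24·4 = 2400; cumulative 16320; ((M₁·((M₂·M₃)·M₄))·M₅): 25×4 by 4×27 → 25×27, cost 25·4·27 = 2700; cumulative 19020. Total 19020.
Order (2) = (((M₁·M₂)·(M₃·M₄))·M₅): (M₁·M₂): 25×24 by 24×16 → 25×16, cost 25·24·16 = 9600; (M₃·M₄): 16×29 by 29×4 → 16×4, cost 16·29·4 = 1856; ((M₁·M₂)·(M₃·M₄)): 25×16 by 16×4 → 25×4, cost 25·16·4 = 1600; cumulative 13056; (((M₁·M₂)·(M₃·M₄))·M₅): 25×4 by 4×27 → 25×27, cost 25·4·27 = 2700; cumulative 15756. Total 15756.
Difference: |19020 − 15756| = 3264.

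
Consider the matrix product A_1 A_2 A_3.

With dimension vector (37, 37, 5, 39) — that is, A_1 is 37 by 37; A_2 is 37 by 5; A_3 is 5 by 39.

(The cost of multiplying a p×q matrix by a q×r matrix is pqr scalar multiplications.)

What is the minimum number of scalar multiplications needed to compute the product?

14060

Order (A_1 (A_2 A_3)): (A_2 A_3): 37×5 by 5×39 → 37×39, cost 37·5·39 = 7215; (A_1 (A_2 A_3)): 37×37 by 37×39 → 37×39, cost 37·37·39 = 53391; cumulative 60606. Total 60606.
Order ((A_1 A_2) A_3): (A_1 A_2): 37×37 by 37×5 → 37×5, cost 37·37·5 = 6845; ((A_1 A_2) A_3): 37×5 by 5×39 → 37×39, cost 37·5·39 = 7215; cumulative 14060. Total 14060.
Minimum: 14060.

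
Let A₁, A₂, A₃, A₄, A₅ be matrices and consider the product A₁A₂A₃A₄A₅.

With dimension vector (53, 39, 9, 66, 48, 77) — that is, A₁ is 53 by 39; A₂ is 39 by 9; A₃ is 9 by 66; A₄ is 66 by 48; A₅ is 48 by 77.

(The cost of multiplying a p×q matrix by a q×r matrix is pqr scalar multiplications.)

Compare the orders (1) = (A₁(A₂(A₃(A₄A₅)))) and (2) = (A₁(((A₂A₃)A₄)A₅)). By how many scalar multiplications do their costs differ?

25839

Order (1) = (A₁(A₂(A₃(A₄A₅)))): (A₄A₅): 66×48 by 48×77 → 66×77, cost 66·48·77 = 243936; (A₃(A₄A₅)): 9×66 by 66×77 → 9×77, cost 9·66·77 = 45738; cumulative 289674; (A₂(A₃(A₄A₅))): 39×9 by 9×77 → 39×77, cost 39·9·77 = 27027; cumulative 316701; (A₁(A₂(A₃(A₄A₅)))): 53×39 by 39×77 → 53×77, cost 53·39·77 = 159159; cumulative 475860. Total 475860.
Order (2) = (A₁(((A₂A₃)A₄)A₅)): (A₂A₃): 39×9 by 9×66 → 39×66, cost 39·9·66 = 23166; ((A₂A₃)A₄): 39×66 by 66×48 → 39×48, cost 39·66·48 = 123552; cumulative 146718; (((A₂A₃)A₄)A₅): 39×48 by 48×77 → 39×77, cost 39·48·77 = 144144; cumulative 290862; (A₁(((A₂A₃)A₄)A₅)): 53×39 by 39×77 → 53×77, cost 53·39·77 = 159159; cumulative 450021. Total 450021.
Difference: |475860 − 450021| = 25839.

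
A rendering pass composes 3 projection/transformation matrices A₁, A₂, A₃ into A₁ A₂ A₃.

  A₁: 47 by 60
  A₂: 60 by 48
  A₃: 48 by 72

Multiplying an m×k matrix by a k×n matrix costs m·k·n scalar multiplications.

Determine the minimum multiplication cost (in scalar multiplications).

Order (A₁ (A₂ A₃)): (A₂ A₃): 60×48 by 48×72 → 60×72, cost 60·48·72 = 207360; (A₁ (A₂ A₃)): 47×60 by 60×72 → 47×72, cost 47·60·72 = 203040; cumulative 410400. Total 410400.
Order ((A₁ A₂) A₃): (A₁ A₂): 47×60 by 60×48 → 47×48, cost 47·60·48 = 135360; ((A₁ A₂) A₃): 47×48 by 48×72 → 47×72, cost 47·48·72 = 162432; cumulative 297792. Total 297792.
Minimum: 297792.

297792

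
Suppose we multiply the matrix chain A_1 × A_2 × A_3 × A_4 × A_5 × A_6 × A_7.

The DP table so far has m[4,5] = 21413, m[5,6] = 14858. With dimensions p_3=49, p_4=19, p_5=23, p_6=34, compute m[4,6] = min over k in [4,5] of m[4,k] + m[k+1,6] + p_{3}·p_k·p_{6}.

46512

m[4,6] = min over k∈[4,5] of m[4,k]+m[k+1,6]+p_{3}·p_k·p_{6}.
k=4: 0 + 14858 + 49·19·34 = 46512; k=5: 21413 + 0 + 49·23·34 = 59731.
Minimum: 46512 at k=4.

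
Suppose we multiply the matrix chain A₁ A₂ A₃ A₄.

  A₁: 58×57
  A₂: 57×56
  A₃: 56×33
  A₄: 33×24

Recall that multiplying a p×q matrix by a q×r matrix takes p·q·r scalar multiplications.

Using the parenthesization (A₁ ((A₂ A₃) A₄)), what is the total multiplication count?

229824

(A₂ A₃): 57×56 by 56×33 → 57×33, cost 57·56·33 = 105336
((A₂ A₃) A₄): 57×33 by 33×24 → 57×24, cost 57·33·24 = 45144; cumulative 150480
(A₁ ((A₂ A₃) A₄)): 58×57 by 57×24 → 58×24, cost 58·57·24 = 79344; cumulative 229824
Total: 229824 scalar multiplications.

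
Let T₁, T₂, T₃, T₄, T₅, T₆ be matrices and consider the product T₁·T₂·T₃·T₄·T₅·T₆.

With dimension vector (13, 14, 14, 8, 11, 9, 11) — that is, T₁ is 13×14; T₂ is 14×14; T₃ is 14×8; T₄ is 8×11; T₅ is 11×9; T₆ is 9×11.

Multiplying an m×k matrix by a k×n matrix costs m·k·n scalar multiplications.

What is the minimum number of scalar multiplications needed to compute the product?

5752

Adjacent pairs: T₁T₂ = 13·14·14 = 2548; T₂T₃ = 14·14·8 = 1568; T₃T₄ = 14·8·11 = 1232; T₄T₅ = 8·11·9 = 792; T₅T₆ = 11·9·11 = 1089.
Length 3: T₁..T₃: k=1: 0+1568+13·14·8=3024; k=2: 2548+0+13·14·8=4004 → min 3024 | T₂..T₄: k=2: 0+1232+14·14·11=3388; k=3: 1568+0+14·8·11=2800 → min 2800 | T₃..T₅: k=3: 0+792+14·8·9=1800; k=4: 1232+0+14·11·9=2618 → min 1800 | T₄..T₆: k=4: 0+1089+8·11·11=2057; k=5: 792+0+8·9·11=1584 → min 1584.
Length 4: T₁..T₄: k=1: 0+2800+13·14·11=4802; k=2: 2548+1232+13·14·11=5782; k=3: 3024+0+13·8·11=4168 → min 4168 | T₂..T₅: k=2: 0+1800+14·14·9=3564; k=3: 1568+792+14·8·9=3368; k=4: 2800+0+14·11·9=4186 → min 3368 | T₃..T₆: k=3: 0+1584+14·8·11=2816; k=4: 1232+1089+14·11·11=4015; k=5: 1800+0+14·9·11=3186 → min 2816.
Length 5: T₁..T₅: k=1: 0+3368+13·14·9=5006; k=2: 2548+1800+13·14·9=5986; k=3: 3024+792+13·8·9=4752; k=4: 4168+0+13·11·9=5455 → min 4752 | T₂..T₆: k=2: 0+2816+14·14·11=4972; k=3: 1568+1584+14·8·11=4384; k=4: 2800+1089+14·11·11=5583; k=5: 3368+0+14·9·11=4754 → min 4384.
Length 6: T₁..T₆: k=1: 0+4384+13·14·11=6386; k=2: 2548+2816+13·14·11=7366; k=3: 3024+1584+13·8·11=5752; k=4: 4168+1089+13·11·11=6830; k=5: 4752+0+13·9·11=6039 → min 5752.
Optimal order: ((T₁·(T₂·T₃))·((T₄·T₅)·T₆)) with cost 5752.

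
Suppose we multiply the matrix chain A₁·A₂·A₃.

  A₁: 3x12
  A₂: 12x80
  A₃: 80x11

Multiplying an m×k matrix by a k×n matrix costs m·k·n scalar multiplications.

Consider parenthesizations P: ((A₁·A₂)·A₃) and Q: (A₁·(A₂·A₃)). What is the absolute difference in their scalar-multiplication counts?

Order P = ((A₁·A₂)·A₃): (A₁·A₂): 3×12 by 12×80 → 3×80, cost 3·12·80 = 2880; ((A₁·A₂)·A₃): 3×80 by 80×11 → 3×11, cost 3·80·11 = 2640; cumulative 5520. Total 5520.
Order Q = (A₁·(A₂·A₃)): (A₂·A₃): 12×80 by 80×11 → 12×11, cost 12·80·11 = 10560; (A₁·(A₂·A₃)): 3×12 by 12×11 → 3×11, cost 3·12·11 = 396; cumulative 10956. Total 10956.
Difference: |5520 − 10956| = 5436.

5436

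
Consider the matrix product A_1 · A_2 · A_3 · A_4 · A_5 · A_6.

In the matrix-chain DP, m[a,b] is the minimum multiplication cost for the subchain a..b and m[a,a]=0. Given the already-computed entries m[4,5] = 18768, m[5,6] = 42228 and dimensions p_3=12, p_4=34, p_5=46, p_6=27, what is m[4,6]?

m[4,6] = min over k∈[4,5] of m[4,k]+m[k+1,6]+p_{3}·p_k·p_{6}.
k=4: 0 + 42228 + 12·34·27 = 53244; k=5: 18768 + 0 + 12·46·27 = 33672.
Minimum: 33672 at k=5.

33672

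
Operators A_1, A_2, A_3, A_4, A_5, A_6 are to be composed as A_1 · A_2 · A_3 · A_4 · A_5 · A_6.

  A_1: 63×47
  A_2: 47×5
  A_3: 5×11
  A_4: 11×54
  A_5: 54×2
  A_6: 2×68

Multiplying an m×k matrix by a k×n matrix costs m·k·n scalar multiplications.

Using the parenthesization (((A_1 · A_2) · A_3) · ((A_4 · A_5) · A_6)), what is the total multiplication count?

68078

(A_1 · A_2): 63×47 by 47×5 → 63×5, cost 63·47·5 = 14805
((A_1 · A_2) · A_3): 63×5 by 5×11 → 63×11, cost 63·5·11 = 3465; cumulative 18270
(A_4 · A_5): 11×54 by 54×2 → 11×2, cost 11·54·2 = 1188
((A_4 · A_5) · A_6): 11×2 by 2×68 → 11×68, cost 11·2·68 = 1496; cumulative 2684
(((A_1 · A_2) · A_3) · ((A_4 · A_5) · A_6)): 63×11 by 11×68 → 63×68, cost 63·11·68 = 47124; cumulative 68078
Total: 68078 scalar multiplications.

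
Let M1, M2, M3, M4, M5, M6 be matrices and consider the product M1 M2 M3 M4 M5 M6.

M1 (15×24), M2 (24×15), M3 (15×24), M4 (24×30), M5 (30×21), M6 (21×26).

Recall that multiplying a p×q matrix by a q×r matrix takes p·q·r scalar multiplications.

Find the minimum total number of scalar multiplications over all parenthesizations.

Adjacent pairs: M1M2 = 15·24·15 = 5400; M2M3 = 24·15·24 = 8640; M3M4 = 15·24·30 = 10800; M4M5 = 24·30·21 = 15120; M5M6 = 30·21·26 = 16380.
Length 3: M1..M3: k=1: 0+8640+15·24·24=17280; k=2: 5400+0+15·15·24=10800 → min 10800 | M2..M4: k=2: 0+10800+24·15·30=21600; k=3: 8640+0+24·24·30=25920 → min 21600 | M3..M5: k=3: 0+15120+15·24·21=22680; k=4: 10800+0+15·30·21=20250 → min 20250 | M4..M6: k=4: 0+16380+24·30·26=35100; k=5: 15120+0+24·21·26=28224 → min 28224.
Length 4: M1..M4: k=1: 0+21600+15·24·30=32400; k=2: 5400+10800+15·15·30=22950; k=3: 10800+0+15·24·30=21600 → min 21600 | M2..M5: k=2: 0+20250+24·15·21=27810; k=3: 8640+15120+24·24·21=35856; k=4: 21600+0+24·30·21=36720 → min 27810 | M3..M6: k=3: 0+28224+15·24·26=37584; k=4: 10800+16380+15·30·26=38880; k=5: 20250+0+15·21·26=28440 → min 28440.
Length 5: M1..M5: k=1: 0+27810+15·24·21=35370; k=2: 5400+20250+15·15·21=30375; k=3: 10800+15120+15·24·21=33480; k=4: 21600+0+15·30·21=31050 → min 30375 | M2..M6: k=2: 0+28440+24·15·26=37800; k=3: 8640+28224+24·24·26=51840; k=4: 21600+16380+24·30·26=56700; k=5: 27810+0+24·21·26=40914 → min 37800.
Length 6: M1..M6: k=1: 0+37800+15·24·26=47160; k=2: 5400+28440+15·15·26=39690; k=3: 10800+28224+15·24·26=48384; k=4: 21600+16380+15·30·26=49680; k=5: 30375+0+15·21·26=38565 → min 38565.
Optimal order: (((M1 M2) ((M3 M4) M5)) M6) with cost 38565.

38565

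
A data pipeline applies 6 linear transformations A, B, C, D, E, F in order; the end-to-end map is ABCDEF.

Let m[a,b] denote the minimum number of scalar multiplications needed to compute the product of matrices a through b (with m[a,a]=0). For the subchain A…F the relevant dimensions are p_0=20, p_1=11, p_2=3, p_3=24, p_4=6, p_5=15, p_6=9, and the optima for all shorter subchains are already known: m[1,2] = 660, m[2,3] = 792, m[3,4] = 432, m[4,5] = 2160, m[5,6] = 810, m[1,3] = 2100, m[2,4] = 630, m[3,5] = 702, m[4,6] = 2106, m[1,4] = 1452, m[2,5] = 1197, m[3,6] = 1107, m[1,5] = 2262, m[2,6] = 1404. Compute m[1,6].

2307

m[1,6] = min over k∈[1,5] of m[1,k]+m[k+1,6]+p_{0}·p_k·p_{6}.
k=1: 0 + 1404 + 20·11·9 = 3384; k=2: 660 + 1107 + 20·3·9 = 2307; k=3: 2100 + 2106 + 20·24·9 = 8526; k=4: 1452 + 810 + 20·6·9 = 3342; k=5: 2262 + 0 + 20·15·9 = 4962.
Minimum: 2307 at k=2.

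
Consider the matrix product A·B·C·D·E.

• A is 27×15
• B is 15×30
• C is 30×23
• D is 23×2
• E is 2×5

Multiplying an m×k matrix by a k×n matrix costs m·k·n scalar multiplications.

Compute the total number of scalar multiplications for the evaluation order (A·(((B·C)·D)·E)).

(B·C): 15×30 by 30×23 → 15×23, cost 15·30·23 = 10350
((B·C)·D): 15×23 by 23×2 → 15×2, cost 15·23·2 = 690; cumulative 11040
(((B·C)·D)·E): 15×2 by 2×5 → 15×5, cost 15·2·5 = 150; cumulative 11190
(A·(((B·C)·D)·E)): 27×15 by 15×5 → 27×5, cost 27·15·5 = 2025; cumulative 13215
Total: 13215 scalar multiplications.

13215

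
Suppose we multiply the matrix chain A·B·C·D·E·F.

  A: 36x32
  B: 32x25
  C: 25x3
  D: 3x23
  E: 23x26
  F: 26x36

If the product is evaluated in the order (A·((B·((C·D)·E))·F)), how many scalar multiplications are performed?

108899

(C·D): 25×3 by 3×23 → 25×23, cost 25·3·23 = 1725
((C·D)·E): 25×23 by 23×26 → 25×26, cost 25·23·26 = 14950; cumulative 16675
(B·((C·D)·E)): 32×25 by 25×26 → 32×26, cost 32·25·26 = 20800; cumulative 37475
((B·((C·D)·E))·F): 32×26 by 26×36 → 32×36, cost 32·26·36 = 29952; cumulative 67427
(A·((B·((C·D)·E))·F)): 36×32 by 32×36 → 36×36, cost 36·32·36 = 41472; cumulative 108899
Total: 108899 scalar multiplications.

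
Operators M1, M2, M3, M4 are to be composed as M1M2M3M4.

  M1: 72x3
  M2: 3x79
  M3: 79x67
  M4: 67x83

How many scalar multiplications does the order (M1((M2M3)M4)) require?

50490

(M2M3): 3×79 by 79×67 → 3×67, cost 3·79·67 = 15879
((M2M3)M4): 3×67 by 67×83 → 3×83, cost 3·67·83 = 16683; cumulative 32562
(M1((M2M3)M4)): 72×3 by 3×83 → 72×83, cost 72·3·83 = 17928; cumulative 50490
Total: 50490 scalar multiplications.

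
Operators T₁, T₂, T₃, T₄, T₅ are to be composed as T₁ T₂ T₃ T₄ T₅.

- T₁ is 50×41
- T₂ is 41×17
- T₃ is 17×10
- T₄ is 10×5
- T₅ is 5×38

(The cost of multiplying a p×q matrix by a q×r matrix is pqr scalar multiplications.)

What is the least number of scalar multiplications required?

24085

Adjacent pairs: T₁T₂ = 50·41·17 = 34850; T₂T₃ = 41·17·10 = 6970; T₃T₄ = 17·10·5 = 850; T₄T₅ = 10·5·38 = 1900.
Length 3: T₁..T₃: k=1: 0+6970+50·41·10=27470; k=2: 34850+0+50·17·10=43350 → min 27470 | T₂..T₄: k=2: 0+850+41·17·5=4335; k=3: 6970+0+41·10·5=9020 → min 4335 | T₃..T₅: k=3: 0+1900+17·10·38=8360; k=4: 850+0+17·5·38=4080 → min 4080.
Length 4: T₁..T₄: k=1: 0+4335+50·41·5=14585; k=2: 34850+850+50·17·5=39950; k=3: 27470+0+50·10·5=29970 → min 14585 | T₂..T₅: k=2: 0+4080+41·17·38=30566; k=3: 6970+1900+41·10·38=24450; k=4: 4335+0+41·5·38=12125 → min 12125.
Length 5: T₁..T₅: k=1: 0+12125+50·41·38=90025; k=2: 34850+4080+50·17·38=71230; k=3: 27470+1900+50·10·38=48370; k=4: 14585+0+50·5·38=24085 → min 24085.
Optimal order: ((T₁ (T₂ (T₃ T₄))) T₅) with cost 24085.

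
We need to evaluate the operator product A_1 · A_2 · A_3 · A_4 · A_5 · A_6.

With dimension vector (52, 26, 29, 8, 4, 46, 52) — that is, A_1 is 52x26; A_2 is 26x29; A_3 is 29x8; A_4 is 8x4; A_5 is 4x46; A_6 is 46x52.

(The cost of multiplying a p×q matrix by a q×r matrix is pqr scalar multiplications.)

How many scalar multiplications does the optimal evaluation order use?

29736

Adjacent pairs: A_1A_2 = 52·26·29 = 39208; A_2A_3 = 26·29·8 = 6032; A_3A_4 = 29·8·4 = 928; A_4A_5 = 8·4·46 = 1472; A_5A_6 = 4·46·52 = 9568.
Length 3: A_1..A_3: k=1: 0+6032+52·26·8=16848; k=2: 39208+0+52·29·8=51272 → min 16848 | A_2..A_4: k=2: 0+928+26·29·4=3944; k=3: 6032+0+26·8·4=6864 → min 3944 | A_3..A_5: k=3: 0+1472+29·8·46=12144; k=4: 928+0+29·4·46=6264 → min 6264 | A_4..A_6: k=4: 0+9568+8·4·52=11232; k=5: 1472+0+8·46·52=20608 → min 11232.
Length 4: A_1..A_4: k=1: 0+3944+52·26·4=9352; k=2: 39208+928+52·29·4=46168; k=3: 16848+0+52·8·4=18512 → min 9352 | A_2..A_5: k=2: 0+6264+26·29·46=40948; k=3: 6032+1472+26·8·46=17072; k=4: 3944+0+26·4·46=8728 → min 8728 | A_3..A_6: k=3: 0+11232+29·8·52=23296; k=4: 928+9568+29·4·52=16528; k=5: 6264+0+29·46·52=75632 → min 16528.
Length 5: A_1..A_5: k=1: 0+8728+52·26·46=70920; k=2: 39208+6264+52·29·46=114840; k=3: 16848+1472+52·8·46=37456; k=4: 9352+0+52·4·46=18920 → min 18920 | A_2..A_6: k=2: 0+16528+26·29·52=55736; k=3: 6032+11232+26·8·52=28080; k=4: 3944+9568+26·4·52=18920; k=5: 8728+0+26·46·52=70920 → min 18920.
Length 6: A_1..A_6: k=1: 0+18920+52·26·52=89224; k=2: 39208+16528+52·29·52=134152; k=3: 16848+11232+52·8·52=49712; k=4: 9352+9568+52·4·52=29736; k=5: 18920+0+52·46·52=143304 → min 29736.
Optimal order: ((A_1 · (A_2 · (A_3 · A_4))) · (A_5 · A_6)) with cost 29736.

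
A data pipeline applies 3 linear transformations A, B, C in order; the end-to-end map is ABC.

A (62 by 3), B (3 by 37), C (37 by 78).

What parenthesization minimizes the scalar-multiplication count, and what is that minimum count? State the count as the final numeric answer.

23166

(A(BC)): cost 23166.
((AB)C): cost 185814.
Optimal: (A(BC)) with cost 23166.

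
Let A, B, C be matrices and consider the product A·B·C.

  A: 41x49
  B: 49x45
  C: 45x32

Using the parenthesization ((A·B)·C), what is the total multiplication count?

(A·B): 41×49 by 49×45 → 41×45, cost 41·49·45 = 90405
((A·B)·C): 41×45 by 45×32 → 41×32, cost 41·45·32 = 59040; cumulative 149445
Total: 149445 scalar multiplications.

149445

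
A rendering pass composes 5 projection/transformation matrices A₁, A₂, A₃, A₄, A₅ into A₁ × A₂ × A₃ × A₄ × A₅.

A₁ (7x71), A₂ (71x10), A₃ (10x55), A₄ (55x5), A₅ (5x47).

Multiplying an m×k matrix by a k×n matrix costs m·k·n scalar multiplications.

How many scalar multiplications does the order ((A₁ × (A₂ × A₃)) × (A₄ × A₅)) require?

97405

(A₂ × A₃): 71×10 by 10×55 → 71×55, cost 71·10·55 = 39050
(A₁ × (A₂ × A₃)): 7×71 by 71×55 → 7×55, cost 7·71·55 = 27335; cumulative 66385
(A₄ × A₅): 55×5 by 5×47 → 55×47, cost 55·5·47 = 12925
((A₁ × (A₂ × A₃)) × (A₄ × A₅)): 7×55 by 55×47 → 7×47, cost 7·55·47 = 18095; cumulative 97405
Total: 97405 scalar multiplications.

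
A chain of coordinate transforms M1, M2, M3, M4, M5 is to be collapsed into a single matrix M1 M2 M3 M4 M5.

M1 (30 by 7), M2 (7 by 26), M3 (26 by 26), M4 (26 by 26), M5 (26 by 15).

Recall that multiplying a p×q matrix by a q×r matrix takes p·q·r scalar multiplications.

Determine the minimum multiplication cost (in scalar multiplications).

15344

Adjacent pairs: M1M2 = 30·7·26 = 5460; M2M3 = 7·26·26 = 4732; M3M4 = 26·26·26 = 17576; M4M5 = 26·26·15 = 10140.
Length 3: M1..M3: k=1: 0+4732+30·7·26=10192; k=2: 5460+0+30·26·26=25740 → min 10192 | M2..M4: k=2: 0+17576+7·26·26=22308; k=3: 4732+0+7·26·26=9464 → min 9464 | M3..M5: k=3: 0+10140+26·26·15=20280; k=4: 17576+0+26·26·15=27716 → min 20280.
Length 4: M1..M4: k=1: 0+9464+30·7·26=14924; k=2: 5460+17576+30·26·26=43316; k=3: 10192+0+30·26·26=30472 → min 14924 | M2..M5: k=2: 0+20280+7·26·15=23010; k=3: 4732+10140+7·26·15=17602; k=4: 9464+0+7·26·15=12194 → min 12194.
Length 5: M1..M5: k=1: 0+12194+30·7·15=15344; k=2: 5460+20280+30·26·15=37440; k=3: 10192+10140+30·26·15=32032; k=4: 14924+0+30·26·15=26624 → min 15344.
Optimal order: (M1 (((M2 M3) M4) M5)) with cost 15344.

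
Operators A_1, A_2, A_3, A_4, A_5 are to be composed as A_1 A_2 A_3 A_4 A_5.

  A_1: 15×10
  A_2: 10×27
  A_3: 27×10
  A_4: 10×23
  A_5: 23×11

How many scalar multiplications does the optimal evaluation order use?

7980

Adjacent pairs: A_1A_2 = 15·10·27 = 4050; A_2A_3 = 10·27·10 = 2700; A_3A_4 = 27·10·23 = 6210; A_4A_5 = 10·23·11 = 2530.
Length 3: A_1..A_3: k=1: 0+2700+15·10·10=4200; k=2: 4050+0+15·27·10=8100 → min 4200 | A_2..A_4: k=2: 0+6210+10·27·23=12420; k=3: 2700+0+10·10·23=5000 → min 5000 | A_3..A_5: k=3: 0+2530+27·10·11=5500; k=4: 6210+0+27·23·11=13041 → min 5500.
Length 4: A_1..A_4: k=1: 0+5000+15·10·23=8450; k=2: 4050+6210+15·27·23=19575; k=3: 4200+0+15·10·23=7650 → min 7650 | A_2..A_5: k=2: 0+5500+10·27·11=8470; k=3: 2700+2530+10·10·11=6330; k=4: 5000+0+10·23·11=7530 → min 6330.
Length 5: A_1..A_5: k=1: 0+6330+15·10·11=7980; k=2: 4050+5500+15·27·11=14005; k=3: 4200+2530+15·10·11=8380; k=4: 7650+0+15·23·11=11445 → min 7980.
Optimal order: (A_1 ((A_2 A_3) (A_4 A_5))) with cost 7980.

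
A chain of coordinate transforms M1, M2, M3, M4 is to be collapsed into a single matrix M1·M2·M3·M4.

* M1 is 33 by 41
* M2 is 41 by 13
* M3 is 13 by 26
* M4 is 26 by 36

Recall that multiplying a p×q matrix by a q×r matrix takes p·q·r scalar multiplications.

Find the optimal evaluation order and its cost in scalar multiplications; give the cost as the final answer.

45201

Adjacent pairs: M1M2 = 33·41·13 = 17589; M2M3 = 41·13·26 = 13858; M3M4 = 13·26·36 = 12168.
Length 3: M1..M3: k=1: 0+13858+33·41·26=49036; k=2: 17589+0+33·13·26=28743 → min 28743 | M2..M4: k=2: 0+12168+41·13·36=31356; k=3: 13858+0+41·26·36=52234 → min 31356.
Length 4: M1..M4: k=1: 0+31356+33·41·36=80064; k=2: 17589+12168+33·13·36=45201; k=3: 28743+0+33·26·36=59631 → min 45201.
Optimal parenthesization: ((M1·M2)·(M3·M4)) with cost 45201.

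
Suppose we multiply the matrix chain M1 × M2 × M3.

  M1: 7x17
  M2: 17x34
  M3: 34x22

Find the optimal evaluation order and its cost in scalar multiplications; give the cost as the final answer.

9282

(M1 × (M2 × M3)): cost 15334.
((M1 × M2) × M3): cost 9282.
Optimal: ((M1 × M2) × M3) with cost 9282.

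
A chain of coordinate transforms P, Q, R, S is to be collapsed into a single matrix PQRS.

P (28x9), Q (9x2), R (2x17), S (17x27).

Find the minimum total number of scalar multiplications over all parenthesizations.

Adjacent pairs: PQ = 28·9·2 = 504; QR = 9·2·17 = 306; RS = 2·17·27 = 918.
Length 3: P..R: k=1: 0+306+28·9·17=4590; k=2: 504+0+28·2·17=1456 → min 1456 | Q..S: k=2: 0+918+9·2·27=1404; k=3: 306+0+9·17·27=4437 → min 1404.
Length 4: P..S: k=1: 0+1404+28·9·27=8208; k=2: 504+918+28·2·27=2934; k=3: 1456+0+28·17·27=14308 → min 2934.
Optimal order: ((PQ)(RS)) with cost 2934.

2934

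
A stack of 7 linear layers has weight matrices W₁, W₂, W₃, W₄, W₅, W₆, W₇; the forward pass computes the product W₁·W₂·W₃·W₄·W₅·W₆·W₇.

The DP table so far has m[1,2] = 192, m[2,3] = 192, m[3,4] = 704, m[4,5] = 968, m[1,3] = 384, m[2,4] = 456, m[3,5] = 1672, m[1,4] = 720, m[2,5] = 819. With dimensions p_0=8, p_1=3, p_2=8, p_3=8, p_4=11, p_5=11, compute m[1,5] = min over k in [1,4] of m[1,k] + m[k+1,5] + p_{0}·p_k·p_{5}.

m[1,5] = min over k∈[1,4] of m[1,k]+m[k+1,5]+p_{0}·p_k·p_{5}.
k=1: 0 + 819 + 8·3·11 = 1083; k=2: 192 + 1672 + 8·8·11 = 2568; k=3: 384 + 968 + 8·8·11 = 2056; k=4: 720 + 0 + 8·11·11 = 1688.
Minimum: 1083 at k=1.

1083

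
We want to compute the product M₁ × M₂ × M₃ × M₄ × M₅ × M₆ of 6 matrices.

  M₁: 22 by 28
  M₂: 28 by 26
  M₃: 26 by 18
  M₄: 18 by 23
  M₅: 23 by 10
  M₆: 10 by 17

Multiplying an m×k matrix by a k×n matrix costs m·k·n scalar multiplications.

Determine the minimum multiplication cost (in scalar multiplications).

Adjacent pairs: M₁M₂ = 22·28·26 = 16016; M₂M₃ = 28·26·18 = 13104; M₃M₄ = 26·18·23 = 10764; M₄M₅ = 18·23·10 = 4140; M₅M₆ = 23·10·17 = 3910.
Length 3: M₁..M₃: k=1: 0+13104+22·28·18=24192; k=2: 16016+0+22·26·18=26312 → min 24192 | M₂..M₄: k=2: 0+10764+28·26·23=27508; k=3: 13104+0+28·18·23=24696 → min 24696 | M₃..M₅: k=3: 0+4140+26·18·10=8820; k=4: 10764+0+26·23·10=16744 → min 8820 | M₄..M₆: k=4: 0+3910+18·23·17=10948; k=5: 4140+0+18·10·17=7200 → min 7200.
Length 4: M₁..M₄: k=1: 0+24696+22·28·23=38864; k=2: 16016+10764+22·26·23=39936; k=3: 24192+0+22·18·23=33300 → min 33300 | M₂..M₅: k=2: 0+8820+28·26·10=16100; k=3: 13104+4140+28·18·10=22284; k=4: 24696+0+28·23·10=31136 → min 16100 | M₃..M₆: k=3: 0+7200+26·18·17=15156; k=4: 10764+3910+26·23·17=24840; k=5: 8820+0+26·10·17=13240 → min 13240.
Length 5: M₁..M₅: k=1: 0+16100+22·28·10=22260; k=2: 16016+8820+22·26·10=30556; k=3: 24192+4140+22·18·10=32292; k=4: 33300+0+22·23·10=38360 → min 22260 | M₂..M₆: k=2: 0+13240+28·26·17=25616; k=3: 13104+7200+28·18·17=28872; k=4: 24696+3910+28·23·17=39554; k=5: 16100+0+28·10·17=20860 → min 20860.
Length 6: M₁..M₆: k=1: 0+20860+22·28·17=31332; k=2: 16016+13240+22·26·17=38980; k=3: 24192+7200+22·18·17=38124; k=4: 33300+3910+22·23·17=45812; k=5: 22260+0+22·10·17=26000 → min 26000.
Optimal order: ((M₁ × (M₂ × (M₃ × (M₄ × M₅)))) × M₆) with cost 26000.

26000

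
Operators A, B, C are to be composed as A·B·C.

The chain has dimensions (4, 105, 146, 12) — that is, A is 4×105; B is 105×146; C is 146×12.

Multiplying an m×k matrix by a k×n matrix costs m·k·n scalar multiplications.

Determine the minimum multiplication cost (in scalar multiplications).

68328

Order (A·(B·C)): (B·C): 105×146 by 146×12 → 105×12, cost 105·146·12 = 183960; (A·(B·C)): 4×105 by 105×12 → 4×12, cost 4·105·12 = 5040; cumulative 189000. Total 189000.
Order ((A·B)·C): (A·B): 4×105 by 105×146 → 4×146, cost 4·105·146 = 61320; ((A·B)·C): 4×146 by 146×12 → 4×12, cost 4·146·12 = 7008; cumulative 68328. Total 68328.
Minimum: 68328.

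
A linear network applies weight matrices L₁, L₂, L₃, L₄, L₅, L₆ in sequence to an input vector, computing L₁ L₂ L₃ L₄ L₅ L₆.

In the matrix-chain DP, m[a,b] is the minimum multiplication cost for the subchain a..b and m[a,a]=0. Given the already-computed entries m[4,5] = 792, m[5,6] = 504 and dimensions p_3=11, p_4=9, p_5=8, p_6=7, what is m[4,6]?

1197

m[4,6] = min over k∈[4,5] of m[4,k]+m[k+1,6]+p_{3}·p_k·p_{6}.
k=4: 0 + 504 + 11·9·7 = 1197; k=5: 792 + 0 + 11·8·7 = 1408.
Minimum: 1197 at k=4.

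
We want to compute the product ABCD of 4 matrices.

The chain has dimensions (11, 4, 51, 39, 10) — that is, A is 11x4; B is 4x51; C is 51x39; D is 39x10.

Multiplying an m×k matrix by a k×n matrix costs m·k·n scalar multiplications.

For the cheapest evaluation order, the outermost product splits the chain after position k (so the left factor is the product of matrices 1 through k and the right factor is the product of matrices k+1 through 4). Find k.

Adjacent pairs: AB = 11·4·51 = 2244; BC = 4·51·39 = 7956; CD = 51·39·10 = 19890.
Length 3: A..C: k=1: 0+7956+11·4·39=9672; k=2: 2244+0+11·51·39=24123 → min 9672 | B..D: k=2: 0+19890+4·51·10=21930; k=3: 7956+0+4·39·10=9516 → min 9516.
Top-level splits: k=1: (A..A)·(B..D) → 0+9516+11·4·10 = 9956; k=2: (A..B)·(C..D) → 2244+19890+11·51·10 = 27744; k=3: (A..C)·(D..D) → 9672+0+11·39·10 = 13962.
Best split is after A, i.e. k = 1.

1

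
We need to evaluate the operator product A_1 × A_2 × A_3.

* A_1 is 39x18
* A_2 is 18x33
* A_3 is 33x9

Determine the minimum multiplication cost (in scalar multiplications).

11664

Order (A_1 × (A_2 × A_3)): (A_2 × A_3): 18×33 by 33×9 → 18×9, cost 18·33·9 = 5346; (A_1 × (A_2 × A_3)): 39×18 by 18×9 → 39×9, cost 39·18·9 = 6318; cumulative 11664. Total 11664.
Order ((A_1 × A_2) × A_3): (A_1 × A_2): 39×18 by 18×33 → 39×33, cost 39·18·33 = 23166; ((A_1 × A_2) × A_3): 39×33 by 33×9 → 39×9, cost 39·33·9 = 11583; cumulative 34749. Total 34749.
Minimum: 11664.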